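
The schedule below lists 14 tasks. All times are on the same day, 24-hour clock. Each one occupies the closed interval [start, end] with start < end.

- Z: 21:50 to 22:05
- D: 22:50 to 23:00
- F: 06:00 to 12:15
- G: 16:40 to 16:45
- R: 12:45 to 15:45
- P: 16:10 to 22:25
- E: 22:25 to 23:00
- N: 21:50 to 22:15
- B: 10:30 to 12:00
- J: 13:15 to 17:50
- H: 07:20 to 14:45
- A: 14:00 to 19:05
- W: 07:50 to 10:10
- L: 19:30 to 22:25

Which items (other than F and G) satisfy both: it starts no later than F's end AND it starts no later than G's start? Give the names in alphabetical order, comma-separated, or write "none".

B, H, W

Conditions: its start is no later than F's end (X.start <= 12:15) AND its start is no later than G's start (X.start <= 16:40).
A: start 14:00 <= 12:15? ✗; start 14:00 <= 16:40? ✓ → no.
B: start 10:30 <= 12:15? ✓; start 10:30 <= 16:40? ✓ → yes.
D: start 22:50 <= 12:15? ✗; start 22:50 <= 16:40? ✗ → no.
E: start 22:25 <= 12:15? ✗; start 22:25 <= 16:40? ✗ → no.
H: start 07:20 <= 12:15? ✓; start 07:20 <= 16:40? ✓ → yes.
J: start 13:15 <= 12:15? ✗; start 13:15 <= 16:40? ✓ → no.
L: start 19:30 <= 12:15? ✗; start 19:30 <= 16:40? ✗ → no.
N: start 21:50 <= 12:15? ✗; start 21:50 <= 16:40? ✗ → no.
P: start 16:10 <= 12:15? ✗; start 16:10 <= 16:40? ✓ → no.
R: start 12:45 <= 12:15? ✗; start 12:45 <= 16:40? ✓ → no.
W: start 07:50 <= 12:15? ✓; start 07:50 <= 16:40? ✓ → yes.
Z: start 21:50 <= 12:15? ✗; start 21:50 <= 16:40? ✗ → no.
Result: B, H, W.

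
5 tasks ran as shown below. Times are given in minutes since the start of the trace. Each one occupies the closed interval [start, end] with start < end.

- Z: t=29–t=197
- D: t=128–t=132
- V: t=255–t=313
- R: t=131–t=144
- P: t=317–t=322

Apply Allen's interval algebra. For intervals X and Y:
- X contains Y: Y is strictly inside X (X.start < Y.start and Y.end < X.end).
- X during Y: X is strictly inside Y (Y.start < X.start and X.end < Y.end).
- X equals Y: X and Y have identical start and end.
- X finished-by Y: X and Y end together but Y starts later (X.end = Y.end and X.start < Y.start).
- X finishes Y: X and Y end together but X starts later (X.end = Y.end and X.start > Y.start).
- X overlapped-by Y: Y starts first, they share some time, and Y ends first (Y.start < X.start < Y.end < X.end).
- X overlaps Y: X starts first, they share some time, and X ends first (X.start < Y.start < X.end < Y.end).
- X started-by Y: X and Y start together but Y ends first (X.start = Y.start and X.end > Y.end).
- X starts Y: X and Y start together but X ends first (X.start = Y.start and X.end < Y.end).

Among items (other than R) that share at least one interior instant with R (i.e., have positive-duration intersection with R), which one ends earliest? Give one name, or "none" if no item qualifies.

D

Target R = [t=131, t=144].
D [t=128, t=132] → overlaps → candidate.
P [t=317, t=322] → after → excluded.
V [t=255, t=313] → after → excluded.
Z [t=29, t=197] → contains → candidate.
Among candidates, earliest end is t=132 → D.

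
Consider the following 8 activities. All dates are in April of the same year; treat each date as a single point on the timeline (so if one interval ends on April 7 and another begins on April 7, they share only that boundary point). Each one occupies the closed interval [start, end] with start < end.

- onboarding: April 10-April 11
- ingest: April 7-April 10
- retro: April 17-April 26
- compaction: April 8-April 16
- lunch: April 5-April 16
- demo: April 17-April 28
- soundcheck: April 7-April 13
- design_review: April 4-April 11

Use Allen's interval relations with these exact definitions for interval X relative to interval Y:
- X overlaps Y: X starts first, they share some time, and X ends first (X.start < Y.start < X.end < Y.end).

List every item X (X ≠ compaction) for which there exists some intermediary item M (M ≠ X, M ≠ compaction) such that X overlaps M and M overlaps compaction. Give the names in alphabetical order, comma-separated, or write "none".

Target compaction = [April 8, April 16].
Intermediaries M with M overlaps compaction: design_review, ingest, soundcheck.
Via design_review — items with X overlaps design_review: none.
Via ingest — items with X overlaps ingest: none.
Via soundcheck — items with X overlaps soundcheck: design_review.
Union: design_review.

design_review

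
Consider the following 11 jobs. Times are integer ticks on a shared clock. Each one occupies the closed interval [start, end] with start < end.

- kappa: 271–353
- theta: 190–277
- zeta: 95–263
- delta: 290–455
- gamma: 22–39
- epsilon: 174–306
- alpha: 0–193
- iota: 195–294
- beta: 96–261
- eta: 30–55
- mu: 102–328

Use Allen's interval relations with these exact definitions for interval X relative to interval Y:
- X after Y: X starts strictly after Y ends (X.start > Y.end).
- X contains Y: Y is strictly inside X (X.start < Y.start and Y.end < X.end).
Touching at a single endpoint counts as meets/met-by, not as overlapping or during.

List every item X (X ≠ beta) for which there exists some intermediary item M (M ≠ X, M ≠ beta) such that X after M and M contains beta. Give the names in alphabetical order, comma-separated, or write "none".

delta, kappa

Target beta = [96, 261].
Intermediaries M with M contains beta: zeta.
Via zeta — items with X after zeta: delta, kappa.
Union: delta, kappa.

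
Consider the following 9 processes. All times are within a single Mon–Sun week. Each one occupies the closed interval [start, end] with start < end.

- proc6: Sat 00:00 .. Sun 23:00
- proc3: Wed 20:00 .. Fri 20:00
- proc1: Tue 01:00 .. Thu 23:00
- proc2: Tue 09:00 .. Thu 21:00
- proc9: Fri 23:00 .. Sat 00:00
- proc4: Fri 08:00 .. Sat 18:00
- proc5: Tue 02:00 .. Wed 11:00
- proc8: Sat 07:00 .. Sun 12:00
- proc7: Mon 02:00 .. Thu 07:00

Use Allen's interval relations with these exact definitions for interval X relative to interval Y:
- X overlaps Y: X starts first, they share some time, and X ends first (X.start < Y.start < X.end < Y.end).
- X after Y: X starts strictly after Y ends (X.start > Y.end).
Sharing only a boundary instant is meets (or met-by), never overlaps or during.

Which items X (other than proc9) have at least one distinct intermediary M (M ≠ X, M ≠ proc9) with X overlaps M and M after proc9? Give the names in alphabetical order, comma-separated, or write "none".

Target proc9 = [Fri 23:00, Sat 00:00].
Intermediaries M with M after proc9: proc8.
Via proc8 — items with X overlaps proc8: proc4.
Union: proc4.

proc4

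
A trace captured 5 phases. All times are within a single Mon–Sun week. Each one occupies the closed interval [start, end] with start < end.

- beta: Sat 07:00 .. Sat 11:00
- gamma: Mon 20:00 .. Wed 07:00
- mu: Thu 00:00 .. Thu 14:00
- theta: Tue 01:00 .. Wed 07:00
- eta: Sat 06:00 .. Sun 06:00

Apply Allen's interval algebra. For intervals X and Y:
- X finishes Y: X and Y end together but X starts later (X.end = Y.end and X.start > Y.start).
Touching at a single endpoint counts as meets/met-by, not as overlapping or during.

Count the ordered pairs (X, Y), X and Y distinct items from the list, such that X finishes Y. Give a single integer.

1

Checking all 20 ordered pairs for relation 'finishes'; matching pairs in alphabetical order:
(theta, gamma): theta finishes gamma ✓
Count: 1.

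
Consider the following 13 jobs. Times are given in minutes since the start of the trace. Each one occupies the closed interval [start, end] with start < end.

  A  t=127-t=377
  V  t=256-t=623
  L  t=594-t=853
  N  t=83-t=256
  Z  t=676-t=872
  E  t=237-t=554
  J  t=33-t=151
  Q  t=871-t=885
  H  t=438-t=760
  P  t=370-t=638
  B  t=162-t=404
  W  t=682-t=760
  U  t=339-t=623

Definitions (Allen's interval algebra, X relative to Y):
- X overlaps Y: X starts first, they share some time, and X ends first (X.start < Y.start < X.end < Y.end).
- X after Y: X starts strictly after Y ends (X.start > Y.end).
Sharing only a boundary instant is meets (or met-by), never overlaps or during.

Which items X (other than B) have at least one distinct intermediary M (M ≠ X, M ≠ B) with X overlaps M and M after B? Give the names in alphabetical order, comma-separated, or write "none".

E, H, L, P, U, V, Z

Target B = [t=162, t=404].
Intermediaries M with M after B: H, L, Q, W, Z.
Via H — items with X overlaps H: E, P, U, V.
Via L — items with X overlaps L: H, P, U, V.
Via Q — items with X overlaps Q: Z.
Via W — items with X overlaps W: none.
Via Z — items with X overlaps Z: H, L.
Union: E, H, L, P, U, V, Z.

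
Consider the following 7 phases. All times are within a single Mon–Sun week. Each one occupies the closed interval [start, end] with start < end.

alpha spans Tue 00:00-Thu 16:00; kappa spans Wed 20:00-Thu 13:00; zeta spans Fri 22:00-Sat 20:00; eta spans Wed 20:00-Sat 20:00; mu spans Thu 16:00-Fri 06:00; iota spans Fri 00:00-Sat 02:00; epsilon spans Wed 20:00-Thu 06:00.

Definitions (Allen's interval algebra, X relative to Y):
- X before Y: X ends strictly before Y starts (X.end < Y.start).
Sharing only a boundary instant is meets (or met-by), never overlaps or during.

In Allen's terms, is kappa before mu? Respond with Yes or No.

Yes

kappa = [Wed 20:00, Thu 13:00], mu = [Thu 16:00, Fri 06:00].
Actual relation of kappa to mu: before.
Asked whether 'before' holds → Yes.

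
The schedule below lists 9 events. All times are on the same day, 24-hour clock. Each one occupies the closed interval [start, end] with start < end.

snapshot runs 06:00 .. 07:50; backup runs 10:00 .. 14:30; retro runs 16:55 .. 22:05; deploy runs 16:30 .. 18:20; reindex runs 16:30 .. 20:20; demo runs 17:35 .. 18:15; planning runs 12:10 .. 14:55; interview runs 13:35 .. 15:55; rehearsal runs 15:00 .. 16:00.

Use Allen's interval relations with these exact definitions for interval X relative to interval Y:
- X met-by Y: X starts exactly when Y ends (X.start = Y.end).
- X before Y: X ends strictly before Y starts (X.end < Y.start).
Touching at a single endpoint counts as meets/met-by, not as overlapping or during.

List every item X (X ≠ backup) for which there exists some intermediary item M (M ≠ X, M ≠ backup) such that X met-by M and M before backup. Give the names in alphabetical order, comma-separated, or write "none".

none

Target backup = [10:00, 14:30].
Intermediaries M with M before backup: snapshot.
Via snapshot — items with X met-by snapshot: none.
Union: none.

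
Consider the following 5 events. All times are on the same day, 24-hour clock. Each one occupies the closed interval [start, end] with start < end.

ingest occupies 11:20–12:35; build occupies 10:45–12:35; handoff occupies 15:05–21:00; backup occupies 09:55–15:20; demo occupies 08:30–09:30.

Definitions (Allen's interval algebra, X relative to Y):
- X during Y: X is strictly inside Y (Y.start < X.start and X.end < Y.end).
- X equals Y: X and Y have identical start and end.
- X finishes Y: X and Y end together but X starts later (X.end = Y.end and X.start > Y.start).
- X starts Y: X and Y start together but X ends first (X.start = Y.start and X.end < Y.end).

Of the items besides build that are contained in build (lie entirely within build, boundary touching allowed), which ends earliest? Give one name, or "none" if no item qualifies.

Target build = [10:45, 12:35].
backup [09:55, 15:20] → contains → excluded.
demo [08:30, 09:30] → before → excluded.
handoff [15:05, 21:00] → after → excluded.
ingest [11:20, 12:35] → finishes → candidate.
Among candidates, earliest end is 12:35 → ingest.

ingest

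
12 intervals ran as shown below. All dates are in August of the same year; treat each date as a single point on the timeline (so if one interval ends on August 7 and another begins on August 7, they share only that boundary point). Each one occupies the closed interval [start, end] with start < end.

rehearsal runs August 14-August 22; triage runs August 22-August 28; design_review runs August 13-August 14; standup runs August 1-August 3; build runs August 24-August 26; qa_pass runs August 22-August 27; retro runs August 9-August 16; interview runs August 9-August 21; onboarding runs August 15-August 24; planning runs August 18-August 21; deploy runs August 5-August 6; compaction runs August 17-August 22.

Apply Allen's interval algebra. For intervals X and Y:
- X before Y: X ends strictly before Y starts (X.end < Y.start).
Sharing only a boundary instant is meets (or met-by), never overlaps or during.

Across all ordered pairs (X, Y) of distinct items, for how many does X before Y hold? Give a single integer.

Checking all 132 ordered pairs for relation 'before'; matching pairs in alphabetical order:
(compaction, build): compaction before build ✓
(deploy, build): deploy before build ✓
(deploy, compaction): deploy before compaction ✓
(deploy, design_review): deploy before design_review ✓
(deploy, interview): deploy before interview ✓
(deploy, onboarding): deploy before onboarding ✓
(deploy, planning): deploy before planning ✓
(deploy, qa_pass): deploy before qa_pass ✓
(deploy, rehearsal): deploy before rehearsal ✓
(deploy, retro): deploy before retro ✓
(deploy, triage): deploy before triage ✓
(design_review, build): design_review before build ✓
(design_review, compaction): design_review before compaction ✓
(design_review, onboarding): design_review before onboarding ✓
(design_review, planning): design_review before planning ✓
(design_review, qa_pass): design_review before qa_pass ✓
(design_review, triage): design_review before triage ✓
(interview, build): interview before build ✓
(interview, qa_pass): interview before qa_pass ✓
(interview, triage): interview before triage ✓
(planning, build): planning before build ✓
(planning, qa_pass): planning before qa_pass ✓
(planning, triage): planning before triage ✓
(rehearsal, build): rehearsal before build ✓
... plus 16 further pairs not listed.
Count: 40.

40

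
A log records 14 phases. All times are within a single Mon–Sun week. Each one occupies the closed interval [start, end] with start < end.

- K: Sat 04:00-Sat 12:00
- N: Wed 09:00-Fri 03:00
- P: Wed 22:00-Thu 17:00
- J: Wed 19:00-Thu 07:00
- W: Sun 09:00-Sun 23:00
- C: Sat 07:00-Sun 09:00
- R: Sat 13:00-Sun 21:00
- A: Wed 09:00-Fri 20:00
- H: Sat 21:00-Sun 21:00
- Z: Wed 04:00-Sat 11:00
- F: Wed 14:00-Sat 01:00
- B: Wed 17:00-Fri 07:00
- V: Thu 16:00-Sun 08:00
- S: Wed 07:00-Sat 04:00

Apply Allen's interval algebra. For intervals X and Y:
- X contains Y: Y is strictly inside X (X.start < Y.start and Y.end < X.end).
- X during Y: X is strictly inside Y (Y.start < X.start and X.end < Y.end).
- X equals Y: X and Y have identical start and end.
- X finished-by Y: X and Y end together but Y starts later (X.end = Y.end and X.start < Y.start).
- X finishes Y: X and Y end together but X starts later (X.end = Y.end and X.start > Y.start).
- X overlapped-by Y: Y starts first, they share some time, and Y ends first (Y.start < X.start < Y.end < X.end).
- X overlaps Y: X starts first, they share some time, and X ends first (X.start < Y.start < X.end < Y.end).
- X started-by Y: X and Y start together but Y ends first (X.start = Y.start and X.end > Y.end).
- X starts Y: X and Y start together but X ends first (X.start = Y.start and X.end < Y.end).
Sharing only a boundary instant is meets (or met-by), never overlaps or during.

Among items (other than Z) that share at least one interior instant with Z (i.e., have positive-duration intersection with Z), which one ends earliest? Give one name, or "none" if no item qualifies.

J

Target Z = [Wed 04:00, Sat 11:00].
A [Wed 09:00, Fri 20:00] → during → candidate.
B [Wed 17:00, Fri 07:00] → during → candidate.
C [Sat 07:00, Sun 09:00] → overlapped-by → candidate.
F [Wed 14:00, Sat 01:00] → during → candidate.
H [Sat 21:00, Sun 21:00] → after → excluded.
J [Wed 19:00, Thu 07:00] → during → candidate.
K [Sat 04:00, Sat 12:00] → overlapped-by → candidate.
N [Wed 09:00, Fri 03:00] → during → candidate.
P [Wed 22:00, Thu 17:00] → during → candidate.
R [Sat 13:00, Sun 21:00] → after → excluded.
S [Wed 07:00, Sat 04:00] → during → candidate.
V [Thu 16:00, Sun 08:00] → overlapped-by → candidate.
W [Sun 09:00, Sun 23:00] → after → excluded.
Among candidates, earliest end is Thu 07:00 → J.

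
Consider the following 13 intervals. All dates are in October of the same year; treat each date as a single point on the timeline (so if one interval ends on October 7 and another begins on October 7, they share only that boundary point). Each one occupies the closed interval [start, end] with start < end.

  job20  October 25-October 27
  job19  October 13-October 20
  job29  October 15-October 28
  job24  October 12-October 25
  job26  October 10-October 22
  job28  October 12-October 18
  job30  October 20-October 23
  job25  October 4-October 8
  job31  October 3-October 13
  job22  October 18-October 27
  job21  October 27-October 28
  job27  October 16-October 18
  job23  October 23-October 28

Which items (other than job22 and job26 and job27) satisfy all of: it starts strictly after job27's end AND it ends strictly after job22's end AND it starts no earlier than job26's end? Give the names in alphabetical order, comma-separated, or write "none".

Conditions: its start is strictly after job27's end (X.start > October 18) AND its end is strictly after job22's end (X.end > October 27) AND its start is no earlier than job26's end (X.start >= October 22).
job19: start October 13 > October 18? ✗; end October 20 > October 27? ✗; start October 13 >= October 22? ✗ → no.
job20: start October 25 > October 18? ✓; end October 27 > October 27? ✗; start October 25 >= October 22? ✓ → no.
job21: start October 27 > October 18? ✓; end October 28 > October 27? ✓; start October 27 >= October 22? ✓ → yes.
job23: start October 23 > October 18? ✓; end October 28 > October 27? ✓; start October 23 >= October 22? ✓ → yes.
job24: start October 12 > October 18? ✗; end October 25 > October 27? ✗; start October 12 >= October 22? ✗ → no.
job25: start October 4 > October 18? ✗; end October 8 > October 27? ✗; start October 4 >= October 22? ✗ → no.
job28: start October 12 > October 18? ✗; end October 18 > October 27? ✗; start October 12 >= October 22? ✗ → no.
job29: start October 15 > October 18? ✗; end October 28 > October 27? ✓; start October 15 >= October 22? ✗ → no.
job30: start October 20 > October 18? ✓; end October 23 > October 27? ✗; start October 20 >= October 22? ✗ → no.
job31: start October 3 > October 18? ✗; end October 13 > October 27? ✗; start October 3 >= October 22? ✗ → no.
Result: job21, job23.

job21, job23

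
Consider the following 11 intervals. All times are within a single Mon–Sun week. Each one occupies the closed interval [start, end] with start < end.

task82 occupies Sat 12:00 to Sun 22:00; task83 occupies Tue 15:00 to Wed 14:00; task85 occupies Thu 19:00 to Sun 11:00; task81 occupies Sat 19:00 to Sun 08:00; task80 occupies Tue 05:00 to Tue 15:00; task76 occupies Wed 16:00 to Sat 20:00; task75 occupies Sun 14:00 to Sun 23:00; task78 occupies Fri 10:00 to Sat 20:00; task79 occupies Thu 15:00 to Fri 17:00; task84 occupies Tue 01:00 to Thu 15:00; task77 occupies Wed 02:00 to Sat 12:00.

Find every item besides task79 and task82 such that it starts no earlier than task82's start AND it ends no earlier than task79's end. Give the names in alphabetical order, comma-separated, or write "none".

task75, task81

Conditions: its start is no earlier than task82's start (X.start >= Sat 12:00) AND its end is no earlier than task79's end (X.end >= Fri 17:00).
task75: start Sun 14:00 >= Sat 12:00? ✓; end Sun 23:00 >= Fri 17:00? ✓ → yes.
task76: start Wed 16:00 >= Sat 12:00? ✗; end Sat 20:00 >= Fri 17:00? ✓ → no.
task77: start Wed 02:00 >= Sat 12:00? ✗; end Sat 12:00 >= Fri 17:00? ✓ → no.
task78: start Fri 10:00 >= Sat 12:00? ✗; end Sat 20:00 >= Fri 17:00? ✓ → no.
task80: start Tue 05:00 >= Sat 12:00? ✗; end Tue 15:00 >= Fri 17:00? ✗ → no.
task81: start Sat 19:00 >= Sat 12:00? ✓; end Sun 08:00 >= Fri 17:00? ✓ → yes.
task83: start Tue 15:00 >= Sat 12:00? ✗; end Wed 14:00 >= Fri 17:00? ✗ → no.
task84: start Tue 01:00 >= Sat 12:00? ✗; end Thu 15:00 >= Fri 17:00? ✗ → no.
task85: start Thu 19:00 >= Sat 12:00? ✗; end Sun 11:00 >= Fri 17:00? ✓ → no.
Result: task75, task81.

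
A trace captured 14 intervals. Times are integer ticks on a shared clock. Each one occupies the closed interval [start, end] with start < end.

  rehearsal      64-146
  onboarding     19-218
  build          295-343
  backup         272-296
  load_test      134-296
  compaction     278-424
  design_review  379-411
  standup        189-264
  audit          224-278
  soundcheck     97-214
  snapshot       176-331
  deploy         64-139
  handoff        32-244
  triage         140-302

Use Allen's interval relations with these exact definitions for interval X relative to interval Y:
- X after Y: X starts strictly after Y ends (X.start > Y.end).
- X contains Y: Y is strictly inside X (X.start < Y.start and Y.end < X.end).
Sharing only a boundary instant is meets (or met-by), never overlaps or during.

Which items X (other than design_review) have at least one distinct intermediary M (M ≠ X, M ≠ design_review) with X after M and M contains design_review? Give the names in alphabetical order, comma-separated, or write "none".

Target design_review = [379, 411].
Intermediaries M with M contains design_review: compaction.
Via compaction — items with X after compaction: none.
Union: none.

none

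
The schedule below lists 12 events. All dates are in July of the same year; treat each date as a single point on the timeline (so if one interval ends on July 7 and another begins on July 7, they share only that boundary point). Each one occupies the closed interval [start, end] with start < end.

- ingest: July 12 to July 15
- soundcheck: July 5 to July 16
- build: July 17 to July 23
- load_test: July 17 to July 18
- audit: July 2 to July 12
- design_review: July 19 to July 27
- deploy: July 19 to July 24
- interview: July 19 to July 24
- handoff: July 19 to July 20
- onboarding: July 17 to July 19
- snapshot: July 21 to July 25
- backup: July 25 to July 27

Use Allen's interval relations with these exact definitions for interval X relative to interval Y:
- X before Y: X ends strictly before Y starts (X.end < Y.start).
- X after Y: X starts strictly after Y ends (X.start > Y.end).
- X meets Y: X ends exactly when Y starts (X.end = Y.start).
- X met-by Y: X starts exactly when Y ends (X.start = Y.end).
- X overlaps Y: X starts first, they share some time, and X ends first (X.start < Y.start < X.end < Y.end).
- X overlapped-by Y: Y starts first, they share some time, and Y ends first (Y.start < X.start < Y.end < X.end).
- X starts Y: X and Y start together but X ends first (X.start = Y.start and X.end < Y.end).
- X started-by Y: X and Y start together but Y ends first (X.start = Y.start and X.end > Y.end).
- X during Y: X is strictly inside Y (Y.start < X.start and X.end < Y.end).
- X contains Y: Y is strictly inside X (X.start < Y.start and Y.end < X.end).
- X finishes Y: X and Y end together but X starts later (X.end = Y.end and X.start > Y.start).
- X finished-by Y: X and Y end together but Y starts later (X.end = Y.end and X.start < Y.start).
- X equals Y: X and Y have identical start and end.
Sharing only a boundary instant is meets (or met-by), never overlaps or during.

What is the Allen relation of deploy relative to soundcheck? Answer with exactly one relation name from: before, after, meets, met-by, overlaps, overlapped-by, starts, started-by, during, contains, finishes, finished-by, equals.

after

deploy = [July 19, July 24]; soundcheck = [July 5, July 16].
Compare endpoints: deploy.start > soundcheck.start, deploy.start > soundcheck.end, deploy.end > soundcheck.start, deploy.end > soundcheck.end.
That pattern is 'after'.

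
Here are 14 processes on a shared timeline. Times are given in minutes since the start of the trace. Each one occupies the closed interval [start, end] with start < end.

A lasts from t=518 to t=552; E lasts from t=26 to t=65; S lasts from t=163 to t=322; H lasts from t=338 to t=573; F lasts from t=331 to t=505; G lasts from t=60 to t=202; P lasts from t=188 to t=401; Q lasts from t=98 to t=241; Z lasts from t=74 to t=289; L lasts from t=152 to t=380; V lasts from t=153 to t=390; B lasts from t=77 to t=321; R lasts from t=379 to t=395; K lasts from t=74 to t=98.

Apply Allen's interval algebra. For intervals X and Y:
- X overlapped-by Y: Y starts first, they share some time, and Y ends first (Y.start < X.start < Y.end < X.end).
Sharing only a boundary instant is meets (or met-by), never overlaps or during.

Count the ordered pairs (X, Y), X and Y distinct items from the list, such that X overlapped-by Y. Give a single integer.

Checking all 182 ordered pairs for relation 'overlapped-by'; matching pairs in alphabetical order:
(B, G): B overlapped-by G ✓
(B, K): B overlapped-by K ✓
(B, Z): B overlapped-by Z ✓
(F, L): F overlapped-by L ✓
(F, P): F overlapped-by P ✓
(F, V): F overlapped-by V ✓
(G, E): G overlapped-by E ✓
(H, F): H overlapped-by F ✓
(H, L): H overlapped-by L ✓
(H, P): H overlapped-by P ✓
(H, V): H overlapped-by V ✓
(L, B): L overlapped-by B ✓
(L, G): L overlapped-by G ✓
(L, Q): L overlapped-by Q ✓
(L, Z): L overlapped-by Z ✓
(P, B): P overlapped-by B ✓
(P, G): P overlapped-by G ✓
(P, L): P overlapped-by L ✓
(P, Q): P overlapped-by Q ✓
(P, S): P overlapped-by S ✓
(P, V): P overlapped-by V ✓
(P, Z): P overlapped-by Z ✓
(Q, G): Q overlapped-by G ✓
(R, L): R overlapped-by L ✓
... plus 11 further pairs not listed.
Count: 35.

35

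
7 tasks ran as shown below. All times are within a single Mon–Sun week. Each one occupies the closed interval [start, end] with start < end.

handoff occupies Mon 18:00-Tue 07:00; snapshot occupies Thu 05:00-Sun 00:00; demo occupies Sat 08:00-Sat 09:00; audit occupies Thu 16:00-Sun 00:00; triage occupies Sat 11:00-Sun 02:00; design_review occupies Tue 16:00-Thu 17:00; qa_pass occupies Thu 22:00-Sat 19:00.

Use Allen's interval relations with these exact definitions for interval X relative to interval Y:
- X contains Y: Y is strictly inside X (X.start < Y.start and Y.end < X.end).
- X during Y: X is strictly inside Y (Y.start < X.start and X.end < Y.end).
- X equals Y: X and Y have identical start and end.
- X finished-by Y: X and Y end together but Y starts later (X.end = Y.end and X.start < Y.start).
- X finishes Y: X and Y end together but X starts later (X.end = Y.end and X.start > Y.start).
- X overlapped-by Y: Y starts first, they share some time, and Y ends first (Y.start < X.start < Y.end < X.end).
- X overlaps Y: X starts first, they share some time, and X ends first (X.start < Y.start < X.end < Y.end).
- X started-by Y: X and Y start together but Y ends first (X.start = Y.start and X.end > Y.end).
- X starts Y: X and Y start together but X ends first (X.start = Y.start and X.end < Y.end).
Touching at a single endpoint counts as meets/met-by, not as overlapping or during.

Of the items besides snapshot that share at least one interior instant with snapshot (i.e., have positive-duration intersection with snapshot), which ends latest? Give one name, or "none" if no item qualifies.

triage

Target snapshot = [Thu 05:00, Sun 00:00].
audit [Thu 16:00, Sun 00:00] → finishes → candidate.
demo [Sat 08:00, Sat 09:00] → during → candidate.
design_review [Tue 16:00, Thu 17:00] → overlaps → candidate.
handoff [Mon 18:00, Tue 07:00] → before → excluded.
qa_pass [Thu 22:00, Sat 19:00] → during → candidate.
triage [Sat 11:00, Sun 02:00] → overlapped-by → candidate.
Among candidates, latest end is Sun 02:00 → triage.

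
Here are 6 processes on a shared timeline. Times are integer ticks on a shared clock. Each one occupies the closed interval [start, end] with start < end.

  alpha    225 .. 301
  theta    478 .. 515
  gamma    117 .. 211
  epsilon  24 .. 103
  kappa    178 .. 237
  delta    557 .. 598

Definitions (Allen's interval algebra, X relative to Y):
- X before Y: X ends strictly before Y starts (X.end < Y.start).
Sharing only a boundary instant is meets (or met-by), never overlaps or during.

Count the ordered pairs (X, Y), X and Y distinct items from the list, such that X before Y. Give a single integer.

Checking all 30 ordered pairs for relation 'before'; matching pairs in alphabetical order:
(alpha, delta): alpha before delta ✓
(alpha, theta): alpha before theta ✓
(epsilon, alpha): epsilon before alpha ✓
(epsilon, delta): epsilon before delta ✓
(epsilon, gamma): epsilon before gamma ✓
(epsilon, kappa): epsilon before kappa ✓
(epsilon, theta): epsilon before theta ✓
(gamma, alpha): gamma before alpha ✓
(gamma, delta): gamma before delta ✓
(gamma, theta): gamma before theta ✓
(kappa, delta): kappa before delta ✓
(kappa, theta): kappa before theta ✓
(theta, delta): theta before delta ✓
Count: 13.

13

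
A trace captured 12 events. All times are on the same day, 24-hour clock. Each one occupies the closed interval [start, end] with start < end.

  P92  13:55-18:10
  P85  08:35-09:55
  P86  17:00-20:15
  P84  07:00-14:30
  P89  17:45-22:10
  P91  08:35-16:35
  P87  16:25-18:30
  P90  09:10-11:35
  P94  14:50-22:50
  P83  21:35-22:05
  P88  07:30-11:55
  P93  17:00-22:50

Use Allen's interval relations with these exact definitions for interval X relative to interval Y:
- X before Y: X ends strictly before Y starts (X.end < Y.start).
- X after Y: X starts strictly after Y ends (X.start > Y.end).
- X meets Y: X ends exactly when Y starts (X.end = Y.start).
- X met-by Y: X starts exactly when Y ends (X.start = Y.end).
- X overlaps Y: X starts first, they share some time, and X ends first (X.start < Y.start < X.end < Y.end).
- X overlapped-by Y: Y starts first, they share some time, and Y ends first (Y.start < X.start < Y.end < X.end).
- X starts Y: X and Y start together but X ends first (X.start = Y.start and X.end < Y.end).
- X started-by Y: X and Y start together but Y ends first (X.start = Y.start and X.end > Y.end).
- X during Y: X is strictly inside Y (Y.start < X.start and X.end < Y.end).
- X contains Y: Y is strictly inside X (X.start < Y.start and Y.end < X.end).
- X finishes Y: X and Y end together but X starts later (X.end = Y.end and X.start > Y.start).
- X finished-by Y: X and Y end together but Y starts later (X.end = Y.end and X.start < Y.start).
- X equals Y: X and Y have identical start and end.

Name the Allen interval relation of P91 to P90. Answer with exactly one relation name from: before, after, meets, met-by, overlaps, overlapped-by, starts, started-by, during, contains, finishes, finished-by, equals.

contains

P91 = [08:35, 16:35]; P90 = [09:10, 11:35].
Compare endpoints: P91.start < P90.start, P91.start < P90.end, P91.end > P90.start, P91.end > P90.end.
That pattern is 'contains'.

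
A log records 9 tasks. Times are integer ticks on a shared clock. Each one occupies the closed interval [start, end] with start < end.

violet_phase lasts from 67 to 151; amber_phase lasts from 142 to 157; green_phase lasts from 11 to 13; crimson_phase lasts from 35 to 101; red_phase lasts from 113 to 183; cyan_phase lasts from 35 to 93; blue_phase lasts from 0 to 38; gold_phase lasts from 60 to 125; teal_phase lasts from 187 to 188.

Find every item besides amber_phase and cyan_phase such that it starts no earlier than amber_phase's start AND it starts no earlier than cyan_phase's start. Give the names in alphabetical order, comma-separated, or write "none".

Conditions: its start is no earlier than amber_phase's start (X.start >= 142) AND its start is no earlier than cyan_phase's start (X.start >= 35).
blue_phase: start 0 >= 142? ✗; start 0 >= 35? ✗ → no.
crimson_phase: start 35 >= 142? ✗; start 35 >= 35? ✓ → no.
gold_phase: start 60 >= 142? ✗; start 60 >= 35? ✓ → no.
green_phase: start 11 >= 142? ✗; start 11 >= 35? ✗ → no.
red_phase: start 113 >= 142? ✗; start 113 >= 35? ✓ → no.
teal_phase: start 187 >= 142? ✓; start 187 >= 35? ✓ → yes.
violet_phase: start 67 >= 142? ✗; start 67 >= 35? ✓ → no.
Result: teal_phase.

teal_phase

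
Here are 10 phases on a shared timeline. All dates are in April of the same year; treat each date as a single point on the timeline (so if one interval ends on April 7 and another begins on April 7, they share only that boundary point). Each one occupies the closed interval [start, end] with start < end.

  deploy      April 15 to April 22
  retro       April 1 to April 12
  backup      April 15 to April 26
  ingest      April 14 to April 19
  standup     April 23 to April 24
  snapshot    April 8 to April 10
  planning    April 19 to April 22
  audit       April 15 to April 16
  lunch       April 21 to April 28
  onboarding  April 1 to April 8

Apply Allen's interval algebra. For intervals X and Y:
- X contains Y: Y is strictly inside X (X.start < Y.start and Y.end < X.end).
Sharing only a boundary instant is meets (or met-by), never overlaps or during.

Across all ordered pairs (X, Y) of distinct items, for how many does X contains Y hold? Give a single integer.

Checking all 90 ordered pairs for relation 'contains'; matching pairs in alphabetical order:
(backup, planning): backup contains planning ✓
(backup, standup): backup contains standup ✓
(ingest, audit): ingest contains audit ✓
(lunch, standup): lunch contains standup ✓
(retro, snapshot): retro contains snapshot ✓
Count: 5.

5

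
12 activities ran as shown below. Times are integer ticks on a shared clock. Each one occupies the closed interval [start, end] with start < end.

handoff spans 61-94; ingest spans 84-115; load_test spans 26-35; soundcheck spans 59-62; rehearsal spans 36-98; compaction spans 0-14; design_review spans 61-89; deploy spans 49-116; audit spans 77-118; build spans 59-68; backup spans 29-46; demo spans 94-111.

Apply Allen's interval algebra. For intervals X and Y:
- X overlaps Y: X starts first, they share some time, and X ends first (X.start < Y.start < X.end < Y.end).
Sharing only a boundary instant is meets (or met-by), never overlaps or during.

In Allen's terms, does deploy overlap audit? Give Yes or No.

Yes

deploy = [49, 116], audit = [77, 118].
Actual relation of deploy to audit: overlaps.
Asked whether 'overlaps' holds → Yes.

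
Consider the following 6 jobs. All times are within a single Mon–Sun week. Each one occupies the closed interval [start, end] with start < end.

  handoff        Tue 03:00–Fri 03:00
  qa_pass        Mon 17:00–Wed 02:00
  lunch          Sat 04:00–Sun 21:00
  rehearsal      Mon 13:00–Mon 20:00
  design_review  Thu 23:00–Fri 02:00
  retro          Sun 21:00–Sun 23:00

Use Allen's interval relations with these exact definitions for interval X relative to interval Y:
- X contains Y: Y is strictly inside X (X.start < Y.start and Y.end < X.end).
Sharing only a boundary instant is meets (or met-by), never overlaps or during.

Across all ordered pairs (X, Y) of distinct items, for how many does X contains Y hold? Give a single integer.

Checking all 30 ordered pairs for relation 'contains'; matching pairs in alphabetical order:
(handoff, design_review): handoff contains design_review ✓
Count: 1.

1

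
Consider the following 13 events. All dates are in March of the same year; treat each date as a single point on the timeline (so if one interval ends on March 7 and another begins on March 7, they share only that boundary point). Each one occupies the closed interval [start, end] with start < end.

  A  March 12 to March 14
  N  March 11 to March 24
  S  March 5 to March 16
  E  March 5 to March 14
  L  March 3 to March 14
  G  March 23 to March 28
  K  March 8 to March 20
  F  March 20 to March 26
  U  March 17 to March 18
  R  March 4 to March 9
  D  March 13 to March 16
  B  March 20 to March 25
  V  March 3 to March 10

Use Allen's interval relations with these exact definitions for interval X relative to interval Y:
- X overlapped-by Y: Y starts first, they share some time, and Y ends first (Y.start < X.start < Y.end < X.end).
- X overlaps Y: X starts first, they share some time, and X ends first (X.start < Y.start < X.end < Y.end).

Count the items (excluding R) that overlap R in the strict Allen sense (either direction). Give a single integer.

Target R = [March 4, March 9].
A [March 12, March 14] → after → no.
B [March 20, March 25] → after → no.
D [March 13, March 16] → after → no.
E [March 5, March 14] → overlapped-by → counts.
F [March 20, March 26] → after → no.
G [March 23, March 28] → after → no.
K [March 8, March 20] → overlapped-by → counts.
L [March 3, March 14] → contains → no.
N [March 11, March 24] → after → no.
S [March 5, March 16] → overlapped-by → counts.
U [March 17, March 18] → after → no.
V [March 3, March 10] → contains → no.
Total: 3.

3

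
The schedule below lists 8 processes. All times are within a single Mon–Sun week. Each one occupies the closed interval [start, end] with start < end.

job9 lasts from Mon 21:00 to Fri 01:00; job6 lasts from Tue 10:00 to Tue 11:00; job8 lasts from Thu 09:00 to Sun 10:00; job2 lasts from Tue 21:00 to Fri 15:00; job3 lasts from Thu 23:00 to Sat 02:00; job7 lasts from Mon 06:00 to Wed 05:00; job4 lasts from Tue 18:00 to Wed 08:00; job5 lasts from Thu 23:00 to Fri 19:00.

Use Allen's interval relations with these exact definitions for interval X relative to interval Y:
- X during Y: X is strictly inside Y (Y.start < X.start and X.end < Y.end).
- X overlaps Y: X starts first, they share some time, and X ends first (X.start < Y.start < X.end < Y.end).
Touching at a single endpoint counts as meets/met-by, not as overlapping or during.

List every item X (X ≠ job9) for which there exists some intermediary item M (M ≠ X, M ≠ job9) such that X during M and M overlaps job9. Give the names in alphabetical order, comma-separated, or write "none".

job6

Target job9 = [Mon 21:00, Fri 01:00].
Intermediaries M with M overlaps job9: job7.
Via job7 — items with X during job7: job6.
Union: job6.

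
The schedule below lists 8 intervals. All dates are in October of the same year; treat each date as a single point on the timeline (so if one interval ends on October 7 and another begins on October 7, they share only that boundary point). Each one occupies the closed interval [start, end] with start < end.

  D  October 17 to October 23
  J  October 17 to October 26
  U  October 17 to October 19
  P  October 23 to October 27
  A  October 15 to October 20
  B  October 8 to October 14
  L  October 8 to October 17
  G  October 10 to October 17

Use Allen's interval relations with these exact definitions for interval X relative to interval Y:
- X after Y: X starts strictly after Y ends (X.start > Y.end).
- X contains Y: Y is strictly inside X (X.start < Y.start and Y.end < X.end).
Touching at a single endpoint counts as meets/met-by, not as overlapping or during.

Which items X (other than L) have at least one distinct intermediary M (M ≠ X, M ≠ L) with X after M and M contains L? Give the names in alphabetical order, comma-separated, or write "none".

none

Target L = [October 8, October 17].
Intermediaries M with M contains L: none.
Union: none.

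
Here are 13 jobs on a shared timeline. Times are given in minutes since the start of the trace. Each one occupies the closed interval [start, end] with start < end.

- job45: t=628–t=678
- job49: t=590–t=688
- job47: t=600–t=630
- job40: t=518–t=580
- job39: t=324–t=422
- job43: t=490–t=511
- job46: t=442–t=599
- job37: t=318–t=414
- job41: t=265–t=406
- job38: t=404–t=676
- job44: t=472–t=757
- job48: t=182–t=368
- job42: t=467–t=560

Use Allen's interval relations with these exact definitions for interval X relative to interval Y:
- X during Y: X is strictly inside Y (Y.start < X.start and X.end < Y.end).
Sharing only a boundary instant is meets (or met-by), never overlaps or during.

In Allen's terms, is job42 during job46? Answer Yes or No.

job42 = [t=467, t=560], job46 = [t=442, t=599].
Actual relation of job42 to job46: during.
Asked whether 'during' holds → Yes.

Yes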